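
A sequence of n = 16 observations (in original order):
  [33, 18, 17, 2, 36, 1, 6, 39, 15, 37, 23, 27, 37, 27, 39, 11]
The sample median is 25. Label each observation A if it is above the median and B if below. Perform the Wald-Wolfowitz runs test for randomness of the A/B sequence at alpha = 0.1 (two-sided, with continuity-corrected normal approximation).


Step 1: Compute median = 25; label A = above, B = below.
Labels in order: ABBBABBABABAAAAB  (n_A = 8, n_B = 8)
Step 2: Count runs R = 10.
Step 3: Under H0 (random ordering), E[R] = 2*n_A*n_B/(n_A+n_B) + 1 = 2*8*8/16 + 1 = 9.0000.
        Var[R] = 2*n_A*n_B*(2*n_A*n_B - n_A - n_B) / ((n_A+n_B)^2 * (n_A+n_B-1)) = 14336/3840 = 3.7333.
        SD[R] = 1.9322.
Step 4: Continuity-corrected z = (R - 0.5 - E[R]) / SD[R] = (10 - 0.5 - 9.0000) / 1.9322 = 0.2588.
Step 5: Two-sided p-value via normal approximation = 2*(1 - Phi(|z|)) = 0.795809.
Step 6: alpha = 0.1. fail to reject H0.

R = 10, z = 0.2588, p = 0.795809, fail to reject H0.


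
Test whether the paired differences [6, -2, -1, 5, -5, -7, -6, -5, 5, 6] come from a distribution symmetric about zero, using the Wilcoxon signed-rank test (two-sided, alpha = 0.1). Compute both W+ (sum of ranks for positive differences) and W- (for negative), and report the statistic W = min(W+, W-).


Step 1: Drop any zero differences (none here) and take |d_i|.
|d| = [6, 2, 1, 5, 5, 7, 6, 5, 5, 6]
Step 2: Midrank |d_i| (ties get averaged ranks).
ranks: |6|->8, |2|->2, |1|->1, |5|->4.5, |5|->4.5, |7|->10, |6|->8, |5|->4.5, |5|->4.5, |6|->8
Step 3: Attach original signs; sum ranks with positive sign and with negative sign.
W+ = 8 + 4.5 + 4.5 + 8 = 25
W- = 2 + 1 + 4.5 + 10 + 8 + 4.5 = 30
(Check: W+ + W- = 55 should equal n(n+1)/2 = 55.)
Step 4: Test statistic W = min(W+, W-) = 25.
Step 5: Ties in |d|, so use the tie-corrected normal approximation.
        E[W] = n(n+1)/4 = 10*11/4 = 27.5.
        Tie groups: |d|=5 (t=4), |d|=6 (t=3); sum(t^3 - t) = 84.
        Var[W] = n(n+1)(2n+1)/24 - sum(t^3-t)/48 = 2310/24 - 84/48 = 94.5.
        z = (W - E[W]) / sqrt(Var[W]) = (25 - 27.5) / 9.7211 = -0.2572.
        Two-sided p = 2*Phi(z) = 0.797046.
Step 6: alpha = 0.1. fail to reject H0.

W+ = 25, W- = 30, W = min = 25, p = 0.797046, fail to reject H0.


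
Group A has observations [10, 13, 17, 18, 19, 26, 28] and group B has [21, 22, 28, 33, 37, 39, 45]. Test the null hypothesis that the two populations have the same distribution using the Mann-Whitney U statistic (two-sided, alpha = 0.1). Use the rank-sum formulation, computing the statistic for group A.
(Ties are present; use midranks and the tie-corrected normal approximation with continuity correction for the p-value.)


Step 1: Combine and sort all 14 observations; assign midranks.
sorted (value, group): (10,X), (13,X), (17,X), (18,X), (19,X), (21,Y), (22,Y), (26,X), (28,X), (28,Y), (33,Y), (37,Y), (39,Y), (45,Y)
ranks: 10->1, 13->2, 17->3, 18->4, 19->5, 21->6, 22->7, 26->8, 28->9.5, 28->9.5, 33->11, 37->12, 39->13, 45->14
Step 2: Rank sum for X: R1 = 1 + 2 + 3 + 4 + 5 + 8 + 9.5 = 32.5.
Step 3: U_X = R1 - n1(n1+1)/2 = 32.5 - 7*8/2 = 32.5 - 28 = 4.5.
       U_Y = n1*n2 - U_X = 49 - 4.5 = 44.5.
Step 4: Ties are present, so use the tie-corrected normal approximation (with continuity correction) for the p-value.
Step 5: p-value = 0.012618; compare to alpha = 0.1. reject H0.

U_X = 4.5, p = 0.012618, reject H0 at alpha = 0.1.


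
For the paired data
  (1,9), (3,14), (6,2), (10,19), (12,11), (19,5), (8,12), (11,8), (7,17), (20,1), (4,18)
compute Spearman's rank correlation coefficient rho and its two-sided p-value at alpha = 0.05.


Step 1: Rank x and y separately (midranks; no ties here).
rank(x): 1->1, 3->2, 6->4, 10->7, 12->9, 19->10, 8->6, 11->8, 7->5, 20->11, 4->3
rank(y): 9->5, 14->8, 2->2, 19->11, 11->6, 5->3, 12->7, 8->4, 17->9, 1->1, 18->10
Step 2: d_i = R_x(i) - R_y(i); compute d_i^2.
  (1-5)^2=16, (2-8)^2=36, (4-2)^2=4, (7-11)^2=16, (9-6)^2=9, (10-3)^2=49, (6-7)^2=1, (8-4)^2=16, (5-9)^2=16, (11-1)^2=100, (3-10)^2=49
sum(d^2) = 312.
Step 3: rho = 1 - 6*312 / (11*(11^2 - 1)) = 1 - 1872/1320 = -0.418182.
Step 4: Under H0, t = rho * sqrt((n-2)/(1-rho^2)) = -1.3811 ~ t(9).
Step 5: Two-sided p-value from the t-distribution with 9 df = 0.200570.
Step 6: alpha = 0.05. fail to reject H0.

rho = -0.4182, p = 0.200570, fail to reject H0 at alpha = 0.05.


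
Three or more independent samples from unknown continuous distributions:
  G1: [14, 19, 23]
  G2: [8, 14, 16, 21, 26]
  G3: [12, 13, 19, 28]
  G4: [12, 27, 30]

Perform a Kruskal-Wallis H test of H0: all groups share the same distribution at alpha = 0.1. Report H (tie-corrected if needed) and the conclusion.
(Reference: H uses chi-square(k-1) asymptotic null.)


Step 1: Combine all N = 15 observations and assign midranks.
sorted (value, group, rank): (8,G2,1), (12,G3,2.5), (12,G4,2.5), (13,G3,4), (14,G1,5.5), (14,G2,5.5), (16,G2,7), (19,G1,8.5), (19,G3,8.5), (21,G2,10), (23,G1,11), (26,G2,12), (27,G4,13), (28,G3,14), (30,G4,15)
Step 2: Sum ranks within each group.
R_1 = 25 (n_1 = 3)
R_2 = 35.5 (n_2 = 5)
R_3 = 29 (n_3 = 4)
R_4 = 30.5 (n_4 = 3)
Step 3: H = 12/(N(N+1)) * sum(R_i^2/n_i) - 3(N+1)
     = 12/(15*16) * (25^2/3 + 35.5^2/5 + 29^2/4 + 30.5^2/3) - 3*16
     = 0.050000 * 980.717 - 48
     = 1.035833.
Step 4: Ties present; correction factor C = 1 - 18/(15^3 - 15) = 0.994643. Corrected H = 1.035833 / 0.994643 = 1.041412.
Step 5: Under H0, H ~ chi^2(3); p-value = 0.791233.
Step 6: alpha = 0.1. fail to reject H0.

H = 1.0414, df = 3, p = 0.791233, fail to reject H0.


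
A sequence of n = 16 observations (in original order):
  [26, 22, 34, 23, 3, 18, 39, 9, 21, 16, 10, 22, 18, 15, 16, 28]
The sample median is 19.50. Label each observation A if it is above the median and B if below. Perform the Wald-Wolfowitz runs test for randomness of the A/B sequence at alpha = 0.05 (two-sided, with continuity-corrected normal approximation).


Step 1: Compute median = 19.50; label A = above, B = below.
Labels in order: AAAABBABABBABBBA  (n_A = 8, n_B = 8)
Step 2: Count runs R = 9.
Step 3: Under H0 (random ordering), E[R] = 2*n_A*n_B/(n_A+n_B) + 1 = 2*8*8/16 + 1 = 9.0000.
        Var[R] = 2*n_A*n_B*(2*n_A*n_B - n_A - n_B) / ((n_A+n_B)^2 * (n_A+n_B-1)) = 14336/3840 = 3.7333.
        SD[R] = 1.9322.
Step 4: R = E[R], so z = 0 with no continuity correction.
Step 5: Two-sided p-value via normal approximation = 2*(1 - Phi(|z|)) = 1.000000.
Step 6: alpha = 0.05. fail to reject H0.

R = 9, z = 0.0000, p = 1.000000, fail to reject H0.


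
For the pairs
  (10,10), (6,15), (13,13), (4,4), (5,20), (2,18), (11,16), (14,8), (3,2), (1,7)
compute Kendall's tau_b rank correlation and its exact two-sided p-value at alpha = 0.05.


Step 1: Enumerate the 45 unordered pairs (i,j) with i<j and classify each by sign(x_j-x_i) * sign(y_j-y_i).
  (1,2):dx=-4,dy=+5->D; (1,3):dx=+3,dy=+3->C; (1,4):dx=-6,dy=-6->C; (1,5):dx=-5,dy=+10->D
  (1,6):dx=-8,dy=+8->D; (1,7):dx=+1,dy=+6->C; (1,8):dx=+4,dy=-2->D; (1,9):dx=-7,dy=-8->C
  (1,10):dx=-9,dy=-3->C; (2,3):dx=+7,dy=-2->D; (2,4):dx=-2,dy=-11->C; (2,5):dx=-1,dy=+5->D
  (2,6):dx=-4,dy=+3->D; (2,7):dx=+5,dy=+1->C; (2,8):dx=+8,dy=-7->D; (2,9):dx=-3,dy=-13->C
  (2,10):dx=-5,dy=-8->C; (3,4):dx=-9,dy=-9->C; (3,5):dx=-8,dy=+7->D; (3,6):dx=-11,dy=+5->D
  (3,7):dx=-2,dy=+3->D; (3,8):dx=+1,dy=-5->D; (3,9):dx=-10,dy=-11->C; (3,10):dx=-12,dy=-6->C
  (4,5):dx=+1,dy=+16->C; (4,6):dx=-2,dy=+14->D; (4,7):dx=+7,dy=+12->C; (4,8):dx=+10,dy=+4->C
  (4,9):dx=-1,dy=-2->C; (4,10):dx=-3,dy=+3->D; (5,6):dx=-3,dy=-2->C; (5,7):dx=+6,dy=-4->D
  (5,8):dx=+9,dy=-12->D; (5,9):dx=-2,dy=-18->C; (5,10):dx=-4,dy=-13->C; (6,7):dx=+9,dy=-2->D
  (6,8):dx=+12,dy=-10->D; (6,9):dx=+1,dy=-16->D; (6,10):dx=-1,dy=-11->C; (7,8):dx=+3,dy=-8->D
  (7,9):dx=-8,dy=-14->C; (7,10):dx=-10,dy=-9->C; (8,9):dx=-11,dy=-6->C; (8,10):dx=-13,dy=-1->C
  (9,10):dx=-2,dy=+5->D
Step 2: C = 24, D = 21, total pairs = 45.
Step 3: tau = (C - D)/(n(n-1)/2) = (24 - 21)/45 = 0.066667.
Step 4: Exact two-sided p-value (enumerate n! = 3628800 permutations of y under H0): p = 0.861801.
Step 5: alpha = 0.05. fail to reject H0.

tau_b = 0.0667 (C=24, D=21), p = 0.861801, fail to reject H0.


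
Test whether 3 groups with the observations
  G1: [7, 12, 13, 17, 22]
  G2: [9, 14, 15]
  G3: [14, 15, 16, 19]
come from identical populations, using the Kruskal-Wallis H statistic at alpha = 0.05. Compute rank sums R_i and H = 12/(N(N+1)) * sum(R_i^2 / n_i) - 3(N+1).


Step 1: Combine all N = 12 observations and assign midranks.
sorted (value, group, rank): (7,G1,1), (9,G2,2), (12,G1,3), (13,G1,4), (14,G2,5.5), (14,G3,5.5), (15,G2,7.5), (15,G3,7.5), (16,G3,9), (17,G1,10), (19,G3,11), (22,G1,12)
Step 2: Sum ranks within each group.
R_1 = 30 (n_1 = 5)
R_2 = 15 (n_2 = 3)
R_3 = 33 (n_3 = 4)
Step 3: H = 12/(N(N+1)) * sum(R_i^2/n_i) - 3(N+1)
     = 12/(12*13) * (30^2/5 + 15^2/3 + 33^2/4) - 3*13
     = 0.076923 * 527.25 - 39
     = 1.557692.
Step 4: Ties present; correction factor C = 1 - 12/(12^3 - 12) = 0.993007. Corrected H = 1.557692 / 0.993007 = 1.568662.
Step 5: Under H0, H ~ chi^2(2); p-value = 0.456425.
Step 6: alpha = 0.05. fail to reject H0.

H = 1.5687, df = 2, p = 0.456425, fail to reject H0.


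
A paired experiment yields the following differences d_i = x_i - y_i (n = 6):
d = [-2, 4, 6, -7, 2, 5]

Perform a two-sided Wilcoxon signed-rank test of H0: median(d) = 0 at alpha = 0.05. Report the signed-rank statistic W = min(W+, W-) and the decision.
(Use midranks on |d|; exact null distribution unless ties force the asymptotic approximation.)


Step 1: Drop any zero differences (none here) and take |d_i|.
|d| = [2, 4, 6, 7, 2, 5]
Step 2: Midrank |d_i| (ties get averaged ranks).
ranks: |2|->1.5, |4|->3, |6|->5, |7|->6, |2|->1.5, |5|->4
Step 3: Attach original signs; sum ranks with positive sign and with negative sign.
W+ = 3 + 5 + 1.5 + 4 = 13.5
W- = 1.5 + 6 = 7.5
(Check: W+ + W- = 21 should equal n(n+1)/2 = 21.)
Step 4: Test statistic W = min(W+, W-) = 7.5.
Step 5: Ties in |d|, so use the tie-corrected normal approximation.
        E[W] = n(n+1)/4 = 6*7/4 = 10.5.
        Tie groups: |d|=2 (t=2); sum(t^3 - t) = 6.
        Var[W] = n(n+1)(2n+1)/24 - sum(t^3-t)/48 = 546/24 - 6/48 = 22.625.
        z = (W - E[W]) / sqrt(Var[W]) = (7.5 - 10.5) / 4.7566 = -0.6307.
        Two-sided p = 2*Phi(z) = 0.528233.
Step 6: alpha = 0.05. fail to reject H0.

W+ = 13.5, W- = 7.5, W = min = 7.5, p = 0.528233, fail to reject H0.


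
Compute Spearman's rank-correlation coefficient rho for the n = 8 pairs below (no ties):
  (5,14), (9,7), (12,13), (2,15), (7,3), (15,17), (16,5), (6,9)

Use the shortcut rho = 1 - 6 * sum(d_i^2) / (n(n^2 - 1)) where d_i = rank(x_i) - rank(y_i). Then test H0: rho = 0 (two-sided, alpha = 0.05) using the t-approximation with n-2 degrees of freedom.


Step 1: Rank x and y separately (midranks; no ties here).
rank(x): 5->2, 9->5, 12->6, 2->1, 7->4, 15->7, 16->8, 6->3
rank(y): 14->6, 7->3, 13->5, 15->7, 3->1, 17->8, 5->2, 9->4
Step 2: d_i = R_x(i) - R_y(i); compute d_i^2.
  (2-6)^2=16, (5-3)^2=4, (6-5)^2=1, (1-7)^2=36, (4-1)^2=9, (7-8)^2=1, (8-2)^2=36, (3-4)^2=1
sum(d^2) = 104.
Step 3: rho = 1 - 6*104 / (8*(8^2 - 1)) = 1 - 624/504 = -0.238095.
Step 4: Under H0, t = rho * sqrt((n-2)/(1-rho^2)) = -0.6005 ~ t(6).
Step 5: Two-sided p-value from the t-distribution with 6 df = 0.570156.
Step 6: alpha = 0.05. fail to reject H0.

rho = -0.2381, p = 0.570156, fail to reject H0 at alpha = 0.05.


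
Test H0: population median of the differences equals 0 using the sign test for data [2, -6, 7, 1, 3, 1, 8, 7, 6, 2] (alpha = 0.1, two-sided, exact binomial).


Step 1: Discard zero differences. Original n = 10; n_eff = number of nonzero differences = 10.
Nonzero differences (with sign): +2, -6, +7, +1, +3, +1, +8, +7, +6, +2
Step 2: Count signs: positive = 9, negative = 1.
Step 3: Under H0: P(positive) = 0.5, so the number of positives S ~ Bin(10, 0.5).
Step 4: Two-sided exact p-value = sum of Bin(10,0.5) probabilities at or below the observed probability = 0.021484.
Step 5: alpha = 0.1. reject H0.

n_eff = 10, pos = 9, neg = 1, p = 0.021484, reject H0.


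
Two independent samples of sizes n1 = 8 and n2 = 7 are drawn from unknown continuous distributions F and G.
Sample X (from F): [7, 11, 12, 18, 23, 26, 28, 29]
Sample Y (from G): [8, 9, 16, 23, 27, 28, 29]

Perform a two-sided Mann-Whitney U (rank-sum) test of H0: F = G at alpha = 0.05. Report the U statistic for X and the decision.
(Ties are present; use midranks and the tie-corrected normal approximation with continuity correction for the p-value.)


Step 1: Combine and sort all 15 observations; assign midranks.
sorted (value, group): (7,X), (8,Y), (9,Y), (11,X), (12,X), (16,Y), (18,X), (23,X), (23,Y), (26,X), (27,Y), (28,X), (28,Y), (29,X), (29,Y)
ranks: 7->1, 8->2, 9->3, 11->4, 12->5, 16->6, 18->7, 23->8.5, 23->8.5, 26->10, 27->11, 28->12.5, 28->12.5, 29->14.5, 29->14.5
Step 2: Rank sum for X: R1 = 1 + 4 + 5 + 7 + 8.5 + 10 + 12.5 + 14.5 = 62.5.
Step 3: U_X = R1 - n1(n1+1)/2 = 62.5 - 8*9/2 = 62.5 - 36 = 26.5.
       U_Y = n1*n2 - U_X = 56 - 26.5 = 29.5.
Step 4: Ties are present, so use the tie-corrected normal approximation (with continuity correction) for the p-value.
Step 5: p-value = 0.907622; compare to alpha = 0.05. fail to reject H0.

U_X = 26.5, p = 0.907622, fail to reject H0 at alpha = 0.05.


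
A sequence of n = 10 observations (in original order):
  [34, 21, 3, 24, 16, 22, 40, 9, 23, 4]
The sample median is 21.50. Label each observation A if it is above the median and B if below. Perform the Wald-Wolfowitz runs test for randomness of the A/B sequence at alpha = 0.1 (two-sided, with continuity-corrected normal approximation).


Step 1: Compute median = 21.50; label A = above, B = below.
Labels in order: ABBABAABAB  (n_A = 5, n_B = 5)
Step 2: Count runs R = 8.
Step 3: Under H0 (random ordering), E[R] = 2*n_A*n_B/(n_A+n_B) + 1 = 2*5*5/10 + 1 = 6.0000.
        Var[R] = 2*n_A*n_B*(2*n_A*n_B - n_A - n_B) / ((n_A+n_B)^2 * (n_A+n_B-1)) = 2000/900 = 2.2222.
        SD[R] = 1.4907.
Step 4: Continuity-corrected z = (R - 0.5 - E[R]) / SD[R] = (8 - 0.5 - 6.0000) / 1.4907 = 1.0062.
Step 5: Two-sided p-value via normal approximation = 2*(1 - Phi(|z|)) = 0.314305.
Step 6: alpha = 0.1. fail to reject H0.

R = 8, z = 1.0062, p = 0.314305, fail to reject H0.


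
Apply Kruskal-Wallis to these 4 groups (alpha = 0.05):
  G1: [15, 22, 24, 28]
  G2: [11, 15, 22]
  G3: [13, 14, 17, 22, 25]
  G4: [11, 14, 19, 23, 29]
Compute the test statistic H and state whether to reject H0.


Step 1: Combine all N = 17 observations and assign midranks.
sorted (value, group, rank): (11,G2,1.5), (11,G4,1.5), (13,G3,3), (14,G3,4.5), (14,G4,4.5), (15,G1,6.5), (15,G2,6.5), (17,G3,8), (19,G4,9), (22,G1,11), (22,G2,11), (22,G3,11), (23,G4,13), (24,G1,14), (25,G3,15), (28,G1,16), (29,G4,17)
Step 2: Sum ranks within each group.
R_1 = 47.5 (n_1 = 4)
R_2 = 19 (n_2 = 3)
R_3 = 41.5 (n_3 = 5)
R_4 = 45 (n_4 = 5)
Step 3: H = 12/(N(N+1)) * sum(R_i^2/n_i) - 3(N+1)
     = 12/(17*18) * (47.5^2/4 + 19^2/3 + 41.5^2/5 + 45^2/5) - 3*18
     = 0.039216 * 1433.85 - 54
     = 2.229248.
Step 4: Ties present; correction factor C = 1 - 42/(17^3 - 17) = 0.991422. Corrected H = 2.229248 / 0.991422 = 2.248537.
Step 5: Under H0, H ~ chi^2(3); p-value = 0.522451.
Step 6: alpha = 0.05. fail to reject H0.

H = 2.2485, df = 3, p = 0.522451, fail to reject H0.


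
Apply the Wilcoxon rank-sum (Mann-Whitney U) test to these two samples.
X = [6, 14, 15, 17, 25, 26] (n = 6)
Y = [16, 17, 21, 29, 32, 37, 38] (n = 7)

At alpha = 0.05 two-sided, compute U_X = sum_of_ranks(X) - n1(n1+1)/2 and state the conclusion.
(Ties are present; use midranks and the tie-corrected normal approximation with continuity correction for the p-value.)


Step 1: Combine and sort all 13 observations; assign midranks.
sorted (value, group): (6,X), (14,X), (15,X), (16,Y), (17,X), (17,Y), (21,Y), (25,X), (26,X), (29,Y), (32,Y), (37,Y), (38,Y)
ranks: 6->1, 14->2, 15->3, 16->4, 17->5.5, 17->5.5, 21->7, 25->8, 26->9, 29->10, 32->11, 37->12, 38->13
Step 2: Rank sum for X: R1 = 1 + 2 + 3 + 5.5 + 8 + 9 = 28.5.
Step 3: U_X = R1 - n1(n1+1)/2 = 28.5 - 6*7/2 = 28.5 - 21 = 7.5.
       U_Y = n1*n2 - U_X = 42 - 7.5 = 34.5.
Step 4: Ties are present, so use the tie-corrected normal approximation (with continuity correction) for the p-value.
Step 5: p-value = 0.062928; compare to alpha = 0.05. fail to reject H0.

U_X = 7.5, p = 0.062928, fail to reject H0 at alpha = 0.05.


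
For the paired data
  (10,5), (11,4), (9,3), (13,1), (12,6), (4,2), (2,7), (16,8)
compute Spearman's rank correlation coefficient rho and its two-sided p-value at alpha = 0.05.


Step 1: Rank x and y separately (midranks; no ties here).
rank(x): 10->4, 11->5, 9->3, 13->7, 12->6, 4->2, 2->1, 16->8
rank(y): 5->5, 4->4, 3->3, 1->1, 6->6, 2->2, 7->7, 8->8
Step 2: d_i = R_x(i) - R_y(i); compute d_i^2.
  (4-5)^2=1, (5-4)^2=1, (3-3)^2=0, (7-1)^2=36, (6-6)^2=0, (2-2)^2=0, (1-7)^2=36, (8-8)^2=0
sum(d^2) = 74.
Step 3: rho = 1 - 6*74 / (8*(8^2 - 1)) = 1 - 444/504 = 0.119048.
Step 4: Under H0, t = rho * sqrt((n-2)/(1-rho^2)) = 0.2937 ~ t(6).
Step 5: Two-sided p-value from the t-distribution with 6 df = 0.778886.
Step 6: alpha = 0.05. fail to reject H0.

rho = 0.1190, p = 0.778886, fail to reject H0 at alpha = 0.05.


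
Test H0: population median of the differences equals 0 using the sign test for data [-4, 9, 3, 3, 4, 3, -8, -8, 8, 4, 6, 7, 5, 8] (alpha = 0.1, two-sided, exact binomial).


Step 1: Discard zero differences. Original n = 14; n_eff = number of nonzero differences = 14.
Nonzero differences (with sign): -4, +9, +3, +3, +4, +3, -8, -8, +8, +4, +6, +7, +5, +8
Step 2: Count signs: positive = 11, negative = 3.
Step 3: Under H0: P(positive) = 0.5, so the number of positives S ~ Bin(14, 0.5).
Step 4: Two-sided exact p-value = sum of Bin(14,0.5) probabilities at or below the observed probability = 0.057373.
Step 5: alpha = 0.1. reject H0.

n_eff = 14, pos = 11, neg = 3, p = 0.057373, reject H0.


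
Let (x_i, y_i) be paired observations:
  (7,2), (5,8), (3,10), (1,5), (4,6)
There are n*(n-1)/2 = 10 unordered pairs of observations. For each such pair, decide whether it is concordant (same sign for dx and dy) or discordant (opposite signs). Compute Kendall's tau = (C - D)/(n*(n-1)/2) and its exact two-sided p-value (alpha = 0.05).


Step 1: Enumerate the 10 unordered pairs (i,j) with i<j and classify each by sign(x_j-x_i) * sign(y_j-y_i).
  (1,2):dx=-2,dy=+6->D; (1,3):dx=-4,dy=+8->D; (1,4):dx=-6,dy=+3->D; (1,5):dx=-3,dy=+4->D
  (2,3):dx=-2,dy=+2->D; (2,4):dx=-4,dy=-3->C; (2,5):dx=-1,dy=-2->C; (3,4):dx=-2,dy=-5->C
  (3,5):dx=+1,dy=-4->D; (4,5):dx=+3,dy=+1->C
Step 2: C = 4, D = 6, total pairs = 10.
Step 3: tau = (C - D)/(n(n-1)/2) = (4 - 6)/10 = -0.200000.
Step 4: Exact two-sided p-value (enumerate n! = 120 permutations of y under H0): p = 0.816667.
Step 5: alpha = 0.05. fail to reject H0.

tau_b = -0.2000 (C=4, D=6), p = 0.816667, fail to reject H0.


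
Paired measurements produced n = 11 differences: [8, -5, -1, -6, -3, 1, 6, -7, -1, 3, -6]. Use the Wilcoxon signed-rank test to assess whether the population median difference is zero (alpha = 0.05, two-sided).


Step 1: Drop any zero differences (none here) and take |d_i|.
|d| = [8, 5, 1, 6, 3, 1, 6, 7, 1, 3, 6]
Step 2: Midrank |d_i| (ties get averaged ranks).
ranks: |8|->11, |5|->6, |1|->2, |6|->8, |3|->4.5, |1|->2, |6|->8, |7|->10, |1|->2, |3|->4.5, |6|->8
Step 3: Attach original signs; sum ranks with positive sign and with negative sign.
W+ = 11 + 2 + 8 + 4.5 = 25.5
W- = 6 + 2 + 8 + 4.5 + 10 + 2 + 8 = 40.5
(Check: W+ + W- = 66 should equal n(n+1)/2 = 66.)
Step 4: Test statistic W = min(W+, W-) = 25.5.
Step 5: Ties in |d|, so use the tie-corrected normal approximation.
        E[W] = n(n+1)/4 = 11*12/4 = 33.
        Tie groups: |d|=1 (t=3), |d|=3 (t=2), |d|=6 (t=3); sum(t^3 - t) = 54.
        Var[W] = n(n+1)(2n+1)/24 - sum(t^3-t)/48 = 3036/24 - 54/48 = 125.375.
        z = (W - E[W]) / sqrt(Var[W]) = (25.5 - 33) / 11.1971 = -0.6698.
        Two-sided p = 2*Phi(z) = 0.502975.
Step 6: alpha = 0.05. fail to reject H0.

W+ = 25.5, W- = 40.5, W = min = 25.5, p = 0.502975, fail to reject H0.


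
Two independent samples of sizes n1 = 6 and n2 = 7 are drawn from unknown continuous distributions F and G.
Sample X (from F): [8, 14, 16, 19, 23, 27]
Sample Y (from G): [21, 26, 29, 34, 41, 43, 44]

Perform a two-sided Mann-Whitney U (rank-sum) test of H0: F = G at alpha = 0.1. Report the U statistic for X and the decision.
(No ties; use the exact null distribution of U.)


Step 1: Combine and sort all 13 observations; assign midranks.
sorted (value, group): (8,X), (14,X), (16,X), (19,X), (21,Y), (23,X), (26,Y), (27,X), (29,Y), (34,Y), (41,Y), (43,Y), (44,Y)
ranks: 8->1, 14->2, 16->3, 19->4, 21->5, 23->6, 26->7, 27->8, 29->9, 34->10, 41->11, 43->12, 44->13
Step 2: Rank sum for X: R1 = 1 + 2 + 3 + 4 + 6 + 8 = 24.
Step 3: U_X = R1 - n1(n1+1)/2 = 24 - 6*7/2 = 24 - 21 = 3.
       U_Y = n1*n2 - U_X = 42 - 3 = 39.
Step 4: No ties, so the exact null distribution of U (based on enumerating the C(13,6) = 1716 equally likely rank assignments) gives the two-sided p-value.
Step 5: p-value = 0.008159; compare to alpha = 0.1. reject H0.

U_X = 3, p = 0.008159, reject H0 at alpha = 0.1.


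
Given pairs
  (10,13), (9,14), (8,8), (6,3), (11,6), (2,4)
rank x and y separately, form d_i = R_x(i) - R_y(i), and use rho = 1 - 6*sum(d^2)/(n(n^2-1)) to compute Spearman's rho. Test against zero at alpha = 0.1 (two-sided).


Step 1: Rank x and y separately (midranks; no ties here).
rank(x): 10->5, 9->4, 8->3, 6->2, 11->6, 2->1
rank(y): 13->5, 14->6, 8->4, 3->1, 6->3, 4->2
Step 2: d_i = R_x(i) - R_y(i); compute d_i^2.
  (5-5)^2=0, (4-6)^2=4, (3-4)^2=1, (2-1)^2=1, (6-3)^2=9, (1-2)^2=1
sum(d^2) = 16.
Step 3: rho = 1 - 6*16 / (6*(6^2 - 1)) = 1 - 96/210 = 0.542857.
Step 4: Under H0, t = rho * sqrt((n-2)/(1-rho^2)) = 1.2928 ~ t(4).
Step 5: Two-sided p-value from the t-distribution with 4 df = 0.265703.
Step 6: alpha = 0.1. fail to reject H0.

rho = 0.5429, p = 0.265703, fail to reject H0 at alpha = 0.1.


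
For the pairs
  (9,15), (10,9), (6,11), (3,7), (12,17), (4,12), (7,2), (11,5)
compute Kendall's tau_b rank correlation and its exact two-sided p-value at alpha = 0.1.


Step 1: Enumerate the 28 unordered pairs (i,j) with i<j and classify each by sign(x_j-x_i) * sign(y_j-y_i).
  (1,2):dx=+1,dy=-6->D; (1,3):dx=-3,dy=-4->C; (1,4):dx=-6,dy=-8->C; (1,5):dx=+3,dy=+2->C
  (1,6):dx=-5,dy=-3->C; (1,7):dx=-2,dy=-13->C; (1,8):dx=+2,dy=-10->D; (2,3):dx=-4,dy=+2->D
  (2,4):dx=-7,dy=-2->C; (2,5):dx=+2,dy=+8->C; (2,6):dx=-6,dy=+3->D; (2,7):dx=-3,dy=-7->C
  (2,8):dx=+1,dy=-4->D; (3,4):dx=-3,dy=-4->C; (3,5):dx=+6,dy=+6->C; (3,6):dx=-2,dy=+1->D
  (3,7):dx=+1,dy=-9->D; (3,8):dx=+5,dy=-6->D; (4,5):dx=+9,dy=+10->C; (4,6):dx=+1,dy=+5->C
  (4,7):dx=+4,dy=-5->D; (4,8):dx=+8,dy=-2->D; (5,6):dx=-8,dy=-5->C; (5,7):dx=-5,dy=-15->C
  (5,8):dx=-1,dy=-12->C; (6,7):dx=+3,dy=-10->D; (6,8):dx=+7,dy=-7->D; (7,8):dx=+4,dy=+3->C
Step 2: C = 16, D = 12, total pairs = 28.
Step 3: tau = (C - D)/(n(n-1)/2) = (16 - 12)/28 = 0.142857.
Step 4: Exact two-sided p-value (enumerate n! = 40320 permutations of y under H0): p = 0.719544.
Step 5: alpha = 0.1. fail to reject H0.

tau_b = 0.1429 (C=16, D=12), p = 0.719544, fail to reject H0.


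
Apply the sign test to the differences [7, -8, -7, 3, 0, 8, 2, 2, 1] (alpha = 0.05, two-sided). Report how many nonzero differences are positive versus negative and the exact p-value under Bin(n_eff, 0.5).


Step 1: Discard zero differences. Original n = 9; n_eff = number of nonzero differences = 8.
Nonzero differences (with sign): +7, -8, -7, +3, +8, +2, +2, +1
Step 2: Count signs: positive = 6, negative = 2.
Step 3: Under H0: P(positive) = 0.5, so the number of positives S ~ Bin(8, 0.5).
Step 4: Two-sided exact p-value = sum of Bin(8,0.5) probabilities at or below the observed probability = 0.289062.
Step 5: alpha = 0.05. fail to reject H0.

n_eff = 8, pos = 6, neg = 2, p = 0.289062, fail to reject H0.


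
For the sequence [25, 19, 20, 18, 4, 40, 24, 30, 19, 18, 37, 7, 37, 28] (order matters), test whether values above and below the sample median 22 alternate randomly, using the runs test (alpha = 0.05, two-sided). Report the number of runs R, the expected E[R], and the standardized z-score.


Step 1: Compute median = 22; label A = above, B = below.
Labels in order: ABBBBAAABBABAA  (n_A = 7, n_B = 7)
Step 2: Count runs R = 7.
Step 3: Under H0 (random ordering), E[R] = 2*n_A*n_B/(n_A+n_B) + 1 = 2*7*7/14 + 1 = 8.0000.
        Var[R] = 2*n_A*n_B*(2*n_A*n_B - n_A - n_B) / ((n_A+n_B)^2 * (n_A+n_B-1)) = 8232/2548 = 3.2308.
        SD[R] = 1.7974.
Step 4: Continuity-corrected z = (R + 0.5 - E[R]) / SD[R] = (7 + 0.5 - 8.0000) / 1.7974 = -0.2782.
Step 5: Two-sided p-value via normal approximation = 2*(1 - Phi(|z|)) = 0.780879.
Step 6: alpha = 0.05. fail to reject H0.

R = 7, z = -0.2782, p = 0.780879, fail to reject H0.


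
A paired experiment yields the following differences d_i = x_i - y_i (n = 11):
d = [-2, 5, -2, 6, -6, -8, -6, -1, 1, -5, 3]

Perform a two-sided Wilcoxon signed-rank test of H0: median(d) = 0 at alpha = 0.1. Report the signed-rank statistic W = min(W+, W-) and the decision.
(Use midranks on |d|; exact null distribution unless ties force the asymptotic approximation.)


Step 1: Drop any zero differences (none here) and take |d_i|.
|d| = [2, 5, 2, 6, 6, 8, 6, 1, 1, 5, 3]
Step 2: Midrank |d_i| (ties get averaged ranks).
ranks: |2|->3.5, |5|->6.5, |2|->3.5, |6|->9, |6|->9, |8|->11, |6|->9, |1|->1.5, |1|->1.5, |5|->6.5, |3|->5
Step 3: Attach original signs; sum ranks with positive sign and with negative sign.
W+ = 6.5 + 9 + 1.5 + 5 = 22
W- = 3.5 + 3.5 + 9 + 11 + 9 + 1.5 + 6.5 = 44
(Check: W+ + W- = 66 should equal n(n+1)/2 = 66.)
Step 4: Test statistic W = min(W+, W-) = 22.
Step 5: Ties in |d|, so use the tie-corrected normal approximation.
        E[W] = n(n+1)/4 = 11*12/4 = 33.
        Tie groups: |d|=1 (t=2), |d|=2 (t=2), |d|=5 (t=2), |d|=6 (t=3); sum(t^3 - t) = 42.
        Var[W] = n(n+1)(2n+1)/24 - sum(t^3-t)/48 = 3036/24 - 42/48 = 125.625.
        z = (W - E[W]) / sqrt(Var[W]) = (22 - 33) / 11.2083 = -0.9814.
        Two-sided p = 2*Phi(z) = 0.326386.
Step 6: alpha = 0.1. fail to reject H0.

W+ = 22, W- = 44, W = min = 22, p = 0.326386, fail to reject H0.


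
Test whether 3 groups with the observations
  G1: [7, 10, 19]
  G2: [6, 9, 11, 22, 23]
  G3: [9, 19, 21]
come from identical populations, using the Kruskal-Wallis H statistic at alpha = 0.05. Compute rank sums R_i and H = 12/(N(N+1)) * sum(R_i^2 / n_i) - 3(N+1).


Step 1: Combine all N = 11 observations and assign midranks.
sorted (value, group, rank): (6,G2,1), (7,G1,2), (9,G2,3.5), (9,G3,3.5), (10,G1,5), (11,G2,6), (19,G1,7.5), (19,G3,7.5), (21,G3,9), (22,G2,10), (23,G2,11)
Step 2: Sum ranks within each group.
R_1 = 14.5 (n_1 = 3)
R_2 = 31.5 (n_2 = 5)
R_3 = 20 (n_3 = 3)
Step 3: H = 12/(N(N+1)) * sum(R_i^2/n_i) - 3(N+1)
     = 12/(11*12) * (14.5^2/3 + 31.5^2/5 + 20^2/3) - 3*12
     = 0.090909 * 401.867 - 36
     = 0.533333.
Step 4: Ties present; correction factor C = 1 - 12/(11^3 - 11) = 0.990909. Corrected H = 0.533333 / 0.990909 = 0.538226.
Step 5: Under H0, H ~ chi^2(2); p-value = 0.764057.
Step 6: alpha = 0.05. fail to reject H0.

H = 0.5382, df = 2, p = 0.764057, fail to reject H0.


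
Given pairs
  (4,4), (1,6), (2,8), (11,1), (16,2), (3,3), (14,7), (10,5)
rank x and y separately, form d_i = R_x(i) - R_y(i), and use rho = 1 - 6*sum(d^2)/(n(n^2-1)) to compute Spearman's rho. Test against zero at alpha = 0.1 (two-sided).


Step 1: Rank x and y separately (midranks; no ties here).
rank(x): 4->4, 1->1, 2->2, 11->6, 16->8, 3->3, 14->7, 10->5
rank(y): 4->4, 6->6, 8->8, 1->1, 2->2, 3->3, 7->7, 5->5
Step 2: d_i = R_x(i) - R_y(i); compute d_i^2.
  (4-4)^2=0, (1-6)^2=25, (2-8)^2=36, (6-1)^2=25, (8-2)^2=36, (3-3)^2=0, (7-7)^2=0, (5-5)^2=0
sum(d^2) = 122.
Step 3: rho = 1 - 6*122 / (8*(8^2 - 1)) = 1 - 732/504 = -0.452381.
Step 4: Under H0, t = rho * sqrt((n-2)/(1-rho^2)) = -1.2425 ~ t(6).
Step 5: Two-sided p-value from the t-distribution with 6 df = 0.260405.
Step 6: alpha = 0.1. fail to reject H0.

rho = -0.4524, p = 0.260405, fail to reject H0 at alpha = 0.1.


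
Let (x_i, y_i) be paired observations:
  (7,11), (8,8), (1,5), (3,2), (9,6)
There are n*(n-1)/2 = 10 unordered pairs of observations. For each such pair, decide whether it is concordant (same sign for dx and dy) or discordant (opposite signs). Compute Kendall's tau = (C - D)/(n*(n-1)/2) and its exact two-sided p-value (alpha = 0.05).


Step 1: Enumerate the 10 unordered pairs (i,j) with i<j and classify each by sign(x_j-x_i) * sign(y_j-y_i).
  (1,2):dx=+1,dy=-3->D; (1,3):dx=-6,dy=-6->C; (1,4):dx=-4,dy=-9->C; (1,5):dx=+2,dy=-5->D
  (2,3):dx=-7,dy=-3->C; (2,4):dx=-5,dy=-6->C; (2,5):dx=+1,dy=-2->D; (3,4):dx=+2,dy=-3->D
  (3,5):dx=+8,dy=+1->C; (4,5):dx=+6,dy=+4->C
Step 2: C = 6, D = 4, total pairs = 10.
Step 3: tau = (C - D)/(n(n-1)/2) = (6 - 4)/10 = 0.200000.
Step 4: Exact two-sided p-value (enumerate n! = 120 permutations of y under H0): p = 0.816667.
Step 5: alpha = 0.05. fail to reject H0.

tau_b = 0.2000 (C=6, D=4), p = 0.816667, fail to reject H0.


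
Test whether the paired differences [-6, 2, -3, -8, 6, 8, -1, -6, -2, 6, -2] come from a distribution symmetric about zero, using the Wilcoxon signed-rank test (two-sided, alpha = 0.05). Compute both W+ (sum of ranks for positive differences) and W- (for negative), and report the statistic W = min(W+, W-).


Step 1: Drop any zero differences (none here) and take |d_i|.
|d| = [6, 2, 3, 8, 6, 8, 1, 6, 2, 6, 2]
Step 2: Midrank |d_i| (ties get averaged ranks).
ranks: |6|->7.5, |2|->3, |3|->5, |8|->10.5, |6|->7.5, |8|->10.5, |1|->1, |6|->7.5, |2|->3, |6|->7.5, |2|->3
Step 3: Attach original signs; sum ranks with positive sign and with negative sign.
W+ = 3 + 7.5 + 10.5 + 7.5 = 28.5
W- = 7.5 + 5 + 10.5 + 1 + 7.5 + 3 + 3 = 37.5
(Check: W+ + W- = 66 should equal n(n+1)/2 = 66.)
Step 4: Test statistic W = min(W+, W-) = 28.5.
Step 5: Ties in |d|, so use the tie-corrected normal approximation.
        E[W] = n(n+1)/4 = 11*12/4 = 33.
        Tie groups: |d|=2 (t=3), |d|=6 (t=4), |d|=8 (t=2); sum(t^3 - t) = 90.
        Var[W] = n(n+1)(2n+1)/24 - sum(t^3-t)/48 = 3036/24 - 90/48 = 124.625.
        z = (W - E[W]) / sqrt(Var[W]) = (28.5 - 33) / 11.1636 = -0.4031.
        Two-sided p = 2*Phi(z) = 0.686877.
Step 6: alpha = 0.05. fail to reject H0.

W+ = 28.5, W- = 37.5, W = min = 28.5, p = 0.686877, fail to reject H0.


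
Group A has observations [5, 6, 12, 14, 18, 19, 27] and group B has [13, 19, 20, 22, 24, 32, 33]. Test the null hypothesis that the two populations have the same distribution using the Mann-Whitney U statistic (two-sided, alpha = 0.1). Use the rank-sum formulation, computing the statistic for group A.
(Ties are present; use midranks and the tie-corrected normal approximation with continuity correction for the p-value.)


Step 1: Combine and sort all 14 observations; assign midranks.
sorted (value, group): (5,X), (6,X), (12,X), (13,Y), (14,X), (18,X), (19,X), (19,Y), (20,Y), (22,Y), (24,Y), (27,X), (32,Y), (33,Y)
ranks: 5->1, 6->2, 12->3, 13->4, 14->5, 18->6, 19->7.5, 19->7.5, 20->9, 22->10, 24->11, 27->12, 32->13, 33->14
Step 2: Rank sum for X: R1 = 1 + 2 + 3 + 5 + 6 + 7.5 + 12 = 36.5.
Step 3: U_X = R1 - n1(n1+1)/2 = 36.5 - 7*8/2 = 36.5 - 28 = 8.5.
       U_Y = n1*n2 - U_X = 49 - 8.5 = 40.5.
Step 4: Ties are present, so use the tie-corrected normal approximation (with continuity correction) for the p-value.
Step 5: p-value = 0.047401; compare to alpha = 0.1. reject H0.

U_X = 8.5, p = 0.047401, reject H0 at alpha = 0.1.


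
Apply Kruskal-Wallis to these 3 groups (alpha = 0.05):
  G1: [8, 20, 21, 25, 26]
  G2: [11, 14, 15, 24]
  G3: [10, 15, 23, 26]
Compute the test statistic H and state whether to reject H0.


Step 1: Combine all N = 13 observations and assign midranks.
sorted (value, group, rank): (8,G1,1), (10,G3,2), (11,G2,3), (14,G2,4), (15,G2,5.5), (15,G3,5.5), (20,G1,7), (21,G1,8), (23,G3,9), (24,G2,10), (25,G1,11), (26,G1,12.5), (26,G3,12.5)
Step 2: Sum ranks within each group.
R_1 = 39.5 (n_1 = 5)
R_2 = 22.5 (n_2 = 4)
R_3 = 29 (n_3 = 4)
Step 3: H = 12/(N(N+1)) * sum(R_i^2/n_i) - 3(N+1)
     = 12/(13*14) * (39.5^2/5 + 22.5^2/4 + 29^2/4) - 3*14
     = 0.065934 * 648.862 - 42
     = 0.782143.
Step 4: Ties present; correction factor C = 1 - 12/(13^3 - 13) = 0.994505. Corrected H = 0.782143 / 0.994505 = 0.786464.
Step 5: Under H0, H ~ chi^2(2); p-value = 0.674872.
Step 6: alpha = 0.05. fail to reject H0.

H = 0.7865, df = 2, p = 0.674872, fail to reject H0.


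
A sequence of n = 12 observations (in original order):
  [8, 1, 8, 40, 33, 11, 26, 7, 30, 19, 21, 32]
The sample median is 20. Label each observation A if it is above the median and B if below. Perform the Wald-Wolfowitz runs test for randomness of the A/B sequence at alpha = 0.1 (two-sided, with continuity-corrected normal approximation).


Step 1: Compute median = 20; label A = above, B = below.
Labels in order: BBBAABABABAA  (n_A = 6, n_B = 6)
Step 2: Count runs R = 8.
Step 3: Under H0 (random ordering), E[R] = 2*n_A*n_B/(n_A+n_B) + 1 = 2*6*6/12 + 1 = 7.0000.
        Var[R] = 2*n_A*n_B*(2*n_A*n_B - n_A - n_B) / ((n_A+n_B)^2 * (n_A+n_B-1)) = 4320/1584 = 2.7273.
        SD[R] = 1.6514.
Step 4: Continuity-corrected z = (R - 0.5 - E[R]) / SD[R] = (8 - 0.5 - 7.0000) / 1.6514 = 0.3028.
Step 5: Two-sided p-value via normal approximation = 2*(1 - Phi(|z|)) = 0.762069.
Step 6: alpha = 0.1. fail to reject H0.

R = 8, z = 0.3028, p = 0.762069, fail to reject H0.


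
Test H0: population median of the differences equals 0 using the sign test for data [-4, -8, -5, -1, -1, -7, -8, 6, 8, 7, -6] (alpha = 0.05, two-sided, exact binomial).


Step 1: Discard zero differences. Original n = 11; n_eff = number of nonzero differences = 11.
Nonzero differences (with sign): -4, -8, -5, -1, -1, -7, -8, +6, +8, +7, -6
Step 2: Count signs: positive = 3, negative = 8.
Step 3: Under H0: P(positive) = 0.5, so the number of positives S ~ Bin(11, 0.5).
Step 4: Two-sided exact p-value = sum of Bin(11,0.5) probabilities at or below the observed probability = 0.226562.
Step 5: alpha = 0.05. fail to reject H0.

n_eff = 11, pos = 3, neg = 8, p = 0.226562, fail to reject H0.


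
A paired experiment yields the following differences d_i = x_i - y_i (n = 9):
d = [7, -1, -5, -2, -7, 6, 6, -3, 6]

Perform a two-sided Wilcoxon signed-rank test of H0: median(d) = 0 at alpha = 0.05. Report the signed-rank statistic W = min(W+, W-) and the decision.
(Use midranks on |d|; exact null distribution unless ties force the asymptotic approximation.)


Step 1: Drop any zero differences (none here) and take |d_i|.
|d| = [7, 1, 5, 2, 7, 6, 6, 3, 6]
Step 2: Midrank |d_i| (ties get averaged ranks).
ranks: |7|->8.5, |1|->1, |5|->4, |2|->2, |7|->8.5, |6|->6, |6|->6, |3|->3, |6|->6
Step 3: Attach original signs; sum ranks with positive sign and with negative sign.
W+ = 8.5 + 6 + 6 + 6 = 26.5
W- = 1 + 4 + 2 + 8.5 + 3 = 18.5
(Check: W+ + W- = 45 should equal n(n+1)/2 = 45.)
Step 4: Test statistic W = min(W+, W-) = 18.5.
Step 5: Ties in |d|, so use the tie-corrected normal approximation.
        E[W] = n(n+1)/4 = 9*10/4 = 22.5.
        Tie groups: |d|=6 (t=3), |d|=7 (t=2); sum(t^3 - t) = 30.
        Var[W] = n(n+1)(2n+1)/24 - sum(t^3-t)/48 = 1710/24 - 30/48 = 70.625.
        z = (W - E[W]) / sqrt(Var[W]) = (18.5 - 22.5) / 8.4039 = -0.4760.
        Two-sided p = 2*Phi(z) = 0.634095.
Step 6: alpha = 0.05. fail to reject H0.

W+ = 26.5, W- = 18.5, W = min = 18.5, p = 0.634095, fail to reject H0.


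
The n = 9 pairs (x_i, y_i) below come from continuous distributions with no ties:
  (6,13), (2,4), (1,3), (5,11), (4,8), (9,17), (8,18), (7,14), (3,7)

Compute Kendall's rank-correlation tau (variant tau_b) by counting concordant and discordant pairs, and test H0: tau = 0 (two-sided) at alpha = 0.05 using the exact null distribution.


Step 1: Enumerate the 36 unordered pairs (i,j) with i<j and classify each by sign(x_j-x_i) * sign(y_j-y_i).
  (1,2):dx=-4,dy=-9->C; (1,3):dx=-5,dy=-10->C; (1,4):dx=-1,dy=-2->C; (1,5):dx=-2,dy=-5->C
  (1,6):dx=+3,dy=+4->C; (1,7):dx=+2,dy=+5->C; (1,8):dx=+1,dy=+1->C; (1,9):dx=-3,dy=-6->C
  (2,3):dx=-1,dy=-1->C; (2,4):dx=+3,dy=+7->C; (2,5):dx=+2,dy=+4->C; (2,6):dx=+7,dy=+13->C
  (2,7):dx=+6,dy=+14->C; (2,8):dx=+5,dy=+10->C; (2,9):dx=+1,dy=+3->C; (3,4):dx=+4,dy=+8->C
  (3,5):dx=+3,dy=+5->C; (3,6):dx=+8,dy=+14->C; (3,7):dx=+7,dy=+15->C; (3,8):dx=+6,dy=+11->C
  (3,9):dx=+2,dy=+4->C; (4,5):dx=-1,dy=-3->C; (4,6):dx=+4,dy=+6->C; (4,7):dx=+3,dy=+7->C
  (4,8):dx=+2,dy=+3->C; (4,9):dx=-2,dy=-4->C; (5,6):dx=+5,dy=+9->C; (5,7):dx=+4,dy=+10->C
  (5,8):dx=+3,dy=+6->C; (5,9):dx=-1,dy=-1->C; (6,7):dx=-1,dy=+1->D; (6,8):dx=-2,dy=-3->C
  (6,9):dx=-6,dy=-10->C; (7,8):dx=-1,dy=-4->C; (7,9):dx=-5,dy=-11->C; (8,9):dx=-4,dy=-7->C
Step 2: C = 35, D = 1, total pairs = 36.
Step 3: tau = (C - D)/(n(n-1)/2) = (35 - 1)/36 = 0.944444.
Step 4: Exact two-sided p-value (enumerate n! = 362880 permutations of y under H0): p = 0.000050.
Step 5: alpha = 0.05. reject H0.

tau_b = 0.9444 (C=35, D=1), p = 0.000050, reject H0.


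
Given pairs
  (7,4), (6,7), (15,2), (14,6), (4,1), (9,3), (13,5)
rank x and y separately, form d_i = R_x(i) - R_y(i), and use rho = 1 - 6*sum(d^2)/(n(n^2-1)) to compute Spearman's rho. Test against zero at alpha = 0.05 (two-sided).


Step 1: Rank x and y separately (midranks; no ties here).
rank(x): 7->3, 6->2, 15->7, 14->6, 4->1, 9->4, 13->5
rank(y): 4->4, 7->7, 2->2, 6->6, 1->1, 3->3, 5->5
Step 2: d_i = R_x(i) - R_y(i); compute d_i^2.
  (3-4)^2=1, (2-7)^2=25, (7-2)^2=25, (6-6)^2=0, (1-1)^2=0, (4-3)^2=1, (5-5)^2=0
sum(d^2) = 52.
Step 3: rho = 1 - 6*52 / (7*(7^2 - 1)) = 1 - 312/336 = 0.071429.
Step 4: Under H0, t = rho * sqrt((n-2)/(1-rho^2)) = 0.1601 ~ t(5).
Step 5: Two-sided p-value from the t-distribution with 5 df = 0.879048.
Step 6: alpha = 0.05. fail to reject H0.

rho = 0.0714, p = 0.879048, fail to reject H0 at alpha = 0.05.


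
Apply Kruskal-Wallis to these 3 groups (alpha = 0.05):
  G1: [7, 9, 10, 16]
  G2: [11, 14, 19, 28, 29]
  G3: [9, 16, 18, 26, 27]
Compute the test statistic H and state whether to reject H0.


Step 1: Combine all N = 14 observations and assign midranks.
sorted (value, group, rank): (7,G1,1), (9,G1,2.5), (9,G3,2.5), (10,G1,4), (11,G2,5), (14,G2,6), (16,G1,7.5), (16,G3,7.5), (18,G3,9), (19,G2,10), (26,G3,11), (27,G3,12), (28,G2,13), (29,G2,14)
Step 2: Sum ranks within each group.
R_1 = 15 (n_1 = 4)
R_2 = 48 (n_2 = 5)
R_3 = 42 (n_3 = 5)
Step 3: H = 12/(N(N+1)) * sum(R_i^2/n_i) - 3(N+1)
     = 12/(14*15) * (15^2/4 + 48^2/5 + 42^2/5) - 3*15
     = 0.057143 * 869.85 - 45
     = 4.705714.
Step 4: Ties present; correction factor C = 1 - 12/(14^3 - 14) = 0.995604. Corrected H = 4.705714 / 0.995604 = 4.726490.
Step 5: Under H0, H ~ chi^2(2); p-value = 0.094114.
Step 6: alpha = 0.05. fail to reject H0.

H = 4.7265, df = 2, p = 0.094114, fail to reject H0.


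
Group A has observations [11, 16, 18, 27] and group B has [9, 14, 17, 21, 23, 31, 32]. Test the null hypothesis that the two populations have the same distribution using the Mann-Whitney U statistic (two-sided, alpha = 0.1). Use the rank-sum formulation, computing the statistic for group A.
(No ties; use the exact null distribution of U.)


Step 1: Combine and sort all 11 observations; assign midranks.
sorted (value, group): (9,Y), (11,X), (14,Y), (16,X), (17,Y), (18,X), (21,Y), (23,Y), (27,X), (31,Y), (32,Y)
ranks: 9->1, 11->2, 14->3, 16->4, 17->5, 18->6, 21->7, 23->8, 27->9, 31->10, 32->11
Step 2: Rank sum for X: R1 = 2 + 4 + 6 + 9 = 21.
Step 3: U_X = R1 - n1(n1+1)/2 = 21 - 4*5/2 = 21 - 10 = 11.
       U_Y = n1*n2 - U_X = 28 - 11 = 17.
Step 4: No ties, so the exact null distribution of U (based on enumerating the C(11,4) = 330 equally likely rank assignments) gives the two-sided p-value.
Step 5: p-value = 0.648485; compare to alpha = 0.1. fail to reject H0.

U_X = 11, p = 0.648485, fail to reject H0 at alpha = 0.1.


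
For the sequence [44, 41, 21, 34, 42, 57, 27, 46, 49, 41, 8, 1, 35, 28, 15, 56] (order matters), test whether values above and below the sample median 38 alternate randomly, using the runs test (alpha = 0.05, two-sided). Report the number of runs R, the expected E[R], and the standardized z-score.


Step 1: Compute median = 38; label A = above, B = below.
Labels in order: AABBAABAAABBBBBA  (n_A = 8, n_B = 8)
Step 2: Count runs R = 7.
Step 3: Under H0 (random ordering), E[R] = 2*n_A*n_B/(n_A+n_B) + 1 = 2*8*8/16 + 1 = 9.0000.
        Var[R] = 2*n_A*n_B*(2*n_A*n_B - n_A - n_B) / ((n_A+n_B)^2 * (n_A+n_B-1)) = 14336/3840 = 3.7333.
        SD[R] = 1.9322.
Step 4: Continuity-corrected z = (R + 0.5 - E[R]) / SD[R] = (7 + 0.5 - 9.0000) / 1.9322 = -0.7763.
Step 5: Two-sided p-value via normal approximation = 2*(1 - Phi(|z|)) = 0.437558.
Step 6: alpha = 0.05. fail to reject H0.

R = 7, z = -0.7763, p = 0.437558, fail to reject H0.
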